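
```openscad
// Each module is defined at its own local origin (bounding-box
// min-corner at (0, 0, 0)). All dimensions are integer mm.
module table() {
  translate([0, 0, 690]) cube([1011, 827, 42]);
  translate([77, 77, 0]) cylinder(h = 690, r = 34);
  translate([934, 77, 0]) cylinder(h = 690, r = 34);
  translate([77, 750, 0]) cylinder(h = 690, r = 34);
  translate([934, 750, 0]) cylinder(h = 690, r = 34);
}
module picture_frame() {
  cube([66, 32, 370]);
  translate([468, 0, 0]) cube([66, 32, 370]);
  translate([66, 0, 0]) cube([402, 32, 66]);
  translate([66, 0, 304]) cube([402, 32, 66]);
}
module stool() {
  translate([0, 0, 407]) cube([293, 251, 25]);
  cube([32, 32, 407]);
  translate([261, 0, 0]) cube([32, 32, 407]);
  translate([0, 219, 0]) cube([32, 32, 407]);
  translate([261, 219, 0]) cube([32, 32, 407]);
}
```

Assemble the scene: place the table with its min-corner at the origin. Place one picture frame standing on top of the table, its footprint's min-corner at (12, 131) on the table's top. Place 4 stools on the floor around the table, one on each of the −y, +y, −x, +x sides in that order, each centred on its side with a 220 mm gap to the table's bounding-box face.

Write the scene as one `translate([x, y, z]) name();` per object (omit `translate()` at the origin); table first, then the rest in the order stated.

table();
translate([12, 131, 732]) picture_frame();
translate([359, -471, 0]) stool();
translate([359, 1047, 0]) stool();
translate([-513, 288, 0]) stool();
translate([1231, 288, 0]) stool();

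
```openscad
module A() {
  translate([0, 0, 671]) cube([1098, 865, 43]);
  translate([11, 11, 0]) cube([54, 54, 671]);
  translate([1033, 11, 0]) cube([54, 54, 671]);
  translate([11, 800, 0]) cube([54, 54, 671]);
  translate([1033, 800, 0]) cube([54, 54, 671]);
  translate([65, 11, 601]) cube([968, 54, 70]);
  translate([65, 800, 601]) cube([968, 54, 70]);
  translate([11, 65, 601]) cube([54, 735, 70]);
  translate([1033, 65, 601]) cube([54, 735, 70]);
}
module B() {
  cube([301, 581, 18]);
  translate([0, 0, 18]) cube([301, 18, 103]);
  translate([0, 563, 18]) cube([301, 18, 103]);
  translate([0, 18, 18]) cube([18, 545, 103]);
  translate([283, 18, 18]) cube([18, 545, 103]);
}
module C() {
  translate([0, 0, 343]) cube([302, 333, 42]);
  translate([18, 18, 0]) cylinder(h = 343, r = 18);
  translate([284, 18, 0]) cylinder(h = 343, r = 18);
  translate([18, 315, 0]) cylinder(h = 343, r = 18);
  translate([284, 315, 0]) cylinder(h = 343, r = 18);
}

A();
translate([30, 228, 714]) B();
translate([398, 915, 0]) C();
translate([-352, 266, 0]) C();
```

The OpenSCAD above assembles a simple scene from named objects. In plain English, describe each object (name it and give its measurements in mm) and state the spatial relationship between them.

A is a table: top 1098 mm (x) × 865 mm (y), 43 mm thick, upper face at z = 714 mm, on four 54×54 mm square legs, each inset 11 mm from the nearest pair of top edges, running from z = 0 to the bottom of the top. Four apron rails, 54 mm thick and 70 mm tall, run between adjacent legs with their top edges flush with the underside of the top and their outer faces flush with the legs' outer faces.

B is an open storage box with external size 301×581×121 mm and wall thickness 18 mm (the base is also 18 mm thick). The base covers the whole footprint; the four walls stand on the base, with the y-facing walls full-width and the x-facing walls fitting between their inner faces.

C is a four-legged stool. The seat is a 302×333×42 mm slab whose top surface is at z = 385 mm; four round legs, each 36 mm in diameter, run from the floor (z = 0) to the underside of the seat, each leg's axis is inset half a diameter from the nearest pair of seat edges (so the leg's bounding box is flush with the corner).

The open box is on top of the table. Two stools sit around the table at the +y, −x sides.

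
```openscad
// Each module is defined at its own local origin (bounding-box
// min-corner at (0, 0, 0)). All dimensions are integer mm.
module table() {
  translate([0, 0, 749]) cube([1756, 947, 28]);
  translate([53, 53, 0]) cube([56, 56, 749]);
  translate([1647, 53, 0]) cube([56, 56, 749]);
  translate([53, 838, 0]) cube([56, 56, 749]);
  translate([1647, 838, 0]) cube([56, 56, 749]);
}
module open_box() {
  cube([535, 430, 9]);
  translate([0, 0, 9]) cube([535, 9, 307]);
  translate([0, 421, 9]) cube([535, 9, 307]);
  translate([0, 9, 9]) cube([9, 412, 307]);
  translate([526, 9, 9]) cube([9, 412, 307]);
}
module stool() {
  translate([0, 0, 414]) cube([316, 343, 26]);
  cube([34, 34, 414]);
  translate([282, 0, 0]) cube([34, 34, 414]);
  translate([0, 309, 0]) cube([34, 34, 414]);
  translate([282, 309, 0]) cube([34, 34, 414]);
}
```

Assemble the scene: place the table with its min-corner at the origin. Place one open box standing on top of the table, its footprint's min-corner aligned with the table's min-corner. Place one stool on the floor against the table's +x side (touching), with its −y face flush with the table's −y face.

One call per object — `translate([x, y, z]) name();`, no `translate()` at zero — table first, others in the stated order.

table();
translate([0, 0, 777]) open_box();
translate([1756, 0, 0]) stool();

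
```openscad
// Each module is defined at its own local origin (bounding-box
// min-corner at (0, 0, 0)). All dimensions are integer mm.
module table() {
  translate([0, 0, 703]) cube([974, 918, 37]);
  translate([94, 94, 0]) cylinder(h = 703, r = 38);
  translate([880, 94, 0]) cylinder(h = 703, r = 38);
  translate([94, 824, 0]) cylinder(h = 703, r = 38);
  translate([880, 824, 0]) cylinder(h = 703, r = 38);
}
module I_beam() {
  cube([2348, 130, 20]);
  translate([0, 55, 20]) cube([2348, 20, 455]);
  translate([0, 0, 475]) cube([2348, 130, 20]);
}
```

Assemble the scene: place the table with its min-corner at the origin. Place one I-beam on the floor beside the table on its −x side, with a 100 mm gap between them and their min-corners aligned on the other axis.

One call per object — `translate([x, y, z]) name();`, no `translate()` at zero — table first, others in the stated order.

table();
translate([-2448, 0, 0]) I_beam();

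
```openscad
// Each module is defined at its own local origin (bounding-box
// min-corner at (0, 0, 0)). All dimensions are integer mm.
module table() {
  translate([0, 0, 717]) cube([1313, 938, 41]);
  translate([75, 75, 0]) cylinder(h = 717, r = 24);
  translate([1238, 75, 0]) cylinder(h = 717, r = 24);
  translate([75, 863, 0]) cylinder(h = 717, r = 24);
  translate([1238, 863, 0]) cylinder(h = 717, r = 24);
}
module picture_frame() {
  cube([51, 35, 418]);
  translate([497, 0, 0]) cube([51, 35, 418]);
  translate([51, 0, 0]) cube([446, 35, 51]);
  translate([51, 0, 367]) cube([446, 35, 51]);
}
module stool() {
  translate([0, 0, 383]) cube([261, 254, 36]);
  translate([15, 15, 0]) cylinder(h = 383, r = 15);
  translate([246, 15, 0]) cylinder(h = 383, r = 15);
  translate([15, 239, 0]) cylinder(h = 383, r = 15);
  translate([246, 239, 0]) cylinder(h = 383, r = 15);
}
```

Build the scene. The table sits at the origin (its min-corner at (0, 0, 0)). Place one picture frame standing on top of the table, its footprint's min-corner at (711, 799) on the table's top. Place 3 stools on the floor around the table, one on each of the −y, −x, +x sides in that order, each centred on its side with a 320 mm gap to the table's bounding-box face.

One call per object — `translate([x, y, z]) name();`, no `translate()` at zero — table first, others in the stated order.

table();
translate([711, 799, 758]) picture_frame();
translate([526, -574, 0]) stool();
translate([-581, 342, 0]) stool();
translate([1633, 342, 0]) stool();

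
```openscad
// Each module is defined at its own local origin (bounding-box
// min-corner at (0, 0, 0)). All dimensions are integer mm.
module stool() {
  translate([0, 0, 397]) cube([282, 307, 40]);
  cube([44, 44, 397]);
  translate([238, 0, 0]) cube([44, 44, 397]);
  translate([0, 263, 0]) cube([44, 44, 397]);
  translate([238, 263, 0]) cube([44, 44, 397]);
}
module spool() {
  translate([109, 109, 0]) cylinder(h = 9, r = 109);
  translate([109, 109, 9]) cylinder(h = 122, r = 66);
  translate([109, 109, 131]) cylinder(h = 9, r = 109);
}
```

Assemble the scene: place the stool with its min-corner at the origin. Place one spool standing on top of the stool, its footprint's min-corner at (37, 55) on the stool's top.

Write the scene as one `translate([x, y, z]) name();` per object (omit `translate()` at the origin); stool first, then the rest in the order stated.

stool();
translate([37, 55, 437]) spool();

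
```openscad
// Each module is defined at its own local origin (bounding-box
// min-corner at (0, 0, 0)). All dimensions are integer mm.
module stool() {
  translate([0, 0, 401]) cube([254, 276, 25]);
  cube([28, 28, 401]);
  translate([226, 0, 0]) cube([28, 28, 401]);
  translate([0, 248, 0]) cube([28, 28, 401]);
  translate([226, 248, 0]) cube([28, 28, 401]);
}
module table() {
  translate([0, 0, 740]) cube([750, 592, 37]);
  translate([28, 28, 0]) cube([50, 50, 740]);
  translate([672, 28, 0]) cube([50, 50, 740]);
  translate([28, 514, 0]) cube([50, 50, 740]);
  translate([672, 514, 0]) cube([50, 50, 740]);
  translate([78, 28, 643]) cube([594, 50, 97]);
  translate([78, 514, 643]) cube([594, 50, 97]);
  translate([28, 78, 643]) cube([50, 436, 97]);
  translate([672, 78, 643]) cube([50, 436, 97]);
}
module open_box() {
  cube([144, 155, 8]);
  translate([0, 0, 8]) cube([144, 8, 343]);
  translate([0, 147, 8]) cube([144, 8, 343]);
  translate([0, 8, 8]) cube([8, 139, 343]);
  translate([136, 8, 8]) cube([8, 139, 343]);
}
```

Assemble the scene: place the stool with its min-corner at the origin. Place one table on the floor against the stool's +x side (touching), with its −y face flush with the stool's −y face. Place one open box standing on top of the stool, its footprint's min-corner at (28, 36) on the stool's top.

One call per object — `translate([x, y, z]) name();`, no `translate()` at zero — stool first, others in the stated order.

stool();
translate([254, 0, 0]) table();
translate([28, 36, 426]) open_box();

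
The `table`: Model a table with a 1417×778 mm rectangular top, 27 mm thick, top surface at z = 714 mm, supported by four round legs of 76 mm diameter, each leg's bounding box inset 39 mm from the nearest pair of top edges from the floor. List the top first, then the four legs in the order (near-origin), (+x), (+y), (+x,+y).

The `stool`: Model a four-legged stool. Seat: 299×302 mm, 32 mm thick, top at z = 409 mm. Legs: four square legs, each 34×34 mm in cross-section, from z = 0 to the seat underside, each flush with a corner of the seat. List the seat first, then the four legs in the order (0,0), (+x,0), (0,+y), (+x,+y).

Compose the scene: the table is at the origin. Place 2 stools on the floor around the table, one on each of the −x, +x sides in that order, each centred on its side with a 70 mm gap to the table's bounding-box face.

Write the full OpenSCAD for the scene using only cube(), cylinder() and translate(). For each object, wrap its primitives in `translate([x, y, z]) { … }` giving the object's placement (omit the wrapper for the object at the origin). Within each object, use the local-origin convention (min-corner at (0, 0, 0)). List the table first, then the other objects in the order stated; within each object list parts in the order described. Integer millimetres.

translate([0, 0, 687]) cube([1417, 778, 27]);
translate([77, 77, 0]) cylinder(h = 687, r = 38);
translate([1340, 77, 0]) cylinder(h = 687, r = 38);
translate([77, 701, 0]) cylinder(h = 687, r = 38);
translate([1340, 701, 0]) cylinder(h = 687, r = 38);
translate([-369, 238, 0]) {
  translate([0, 0, 377]) cube([299, 302, 32]);
  cube([34, 34, 377]);
  translate([265, 0, 0]) cube([34, 34, 377]);
  translate([0, 268, 0]) cube([34, 34, 377]);
  translate([265, 268, 0]) cube([34, 34, 377]);
}
translate([1487, 238, 0]) {
  translate([0, 0, 377]) cube([299, 302, 32]);
  cube([34, 34, 377]);
  translate([265, 0, 0]) cube([34, 34, 377]);
  translate([0, 268, 0]) cube([34, 34, 377]);
  translate([265, 268, 0]) cube([34, 34, 377]);
}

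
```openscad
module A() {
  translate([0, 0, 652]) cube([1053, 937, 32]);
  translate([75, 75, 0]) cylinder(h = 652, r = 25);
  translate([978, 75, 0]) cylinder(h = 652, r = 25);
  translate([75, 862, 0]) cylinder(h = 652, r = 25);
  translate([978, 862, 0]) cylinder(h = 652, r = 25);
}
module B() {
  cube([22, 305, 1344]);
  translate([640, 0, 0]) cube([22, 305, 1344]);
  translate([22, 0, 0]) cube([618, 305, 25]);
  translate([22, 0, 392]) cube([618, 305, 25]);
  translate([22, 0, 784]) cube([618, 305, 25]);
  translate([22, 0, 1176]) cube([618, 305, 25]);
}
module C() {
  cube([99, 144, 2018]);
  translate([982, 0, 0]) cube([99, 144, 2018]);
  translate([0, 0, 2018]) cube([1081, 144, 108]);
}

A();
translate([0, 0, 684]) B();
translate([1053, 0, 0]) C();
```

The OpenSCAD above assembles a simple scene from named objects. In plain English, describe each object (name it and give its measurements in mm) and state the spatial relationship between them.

A is a table: top 1053 mm (x) × 937 mm (y), 32 mm thick, upper face at z = 684 mm, on four round legs of 50 mm diameter, each leg's bounding box inset 50 mm from the nearest pair of top edges, running from z = 0 to the bottom of the top.

B is an open bookshelf. Two side panels, each 22 mm thick, 305 mm deep and 1344 mm tall, stand 662 mm apart (outside-to-outside). Between them sit 4 shelves, each 25 mm thick and 305 mm deep, spanning the full gap between the sides. The bottom shelf rests on the floor (its underside at z = 0) and the clear gap between one shelf's top and the next shelf's underside is 367 mm.

C is a door frame. The clear opening is 883 mm wide and 2018 mm high. Two 99 mm wide jambs, 144 mm deep, stand either side of the opening from the floor to the top of the opening. A 108 mm thick head sits across the top of both jambs, spanning the full outside width of the frame.

The bookshelf is on top of the table. The door frame is against the table's +x side, with their −y faces flush.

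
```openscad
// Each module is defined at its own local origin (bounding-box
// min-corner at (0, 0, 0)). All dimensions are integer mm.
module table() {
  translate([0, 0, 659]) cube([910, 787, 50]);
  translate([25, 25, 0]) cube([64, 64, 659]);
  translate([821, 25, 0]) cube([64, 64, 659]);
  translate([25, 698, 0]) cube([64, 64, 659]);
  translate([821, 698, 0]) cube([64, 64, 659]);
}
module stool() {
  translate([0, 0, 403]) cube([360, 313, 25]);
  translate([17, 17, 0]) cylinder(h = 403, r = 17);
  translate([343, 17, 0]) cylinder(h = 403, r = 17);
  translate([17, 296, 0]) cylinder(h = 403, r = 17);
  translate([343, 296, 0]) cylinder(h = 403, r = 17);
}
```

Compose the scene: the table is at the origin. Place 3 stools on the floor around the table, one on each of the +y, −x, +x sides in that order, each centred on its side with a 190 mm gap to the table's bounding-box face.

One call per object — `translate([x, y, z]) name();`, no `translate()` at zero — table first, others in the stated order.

table();
translate([275, 977, 0]) stool();
translate([-550, 237, 0]) stool();
translate([1100, 237, 0]) stool();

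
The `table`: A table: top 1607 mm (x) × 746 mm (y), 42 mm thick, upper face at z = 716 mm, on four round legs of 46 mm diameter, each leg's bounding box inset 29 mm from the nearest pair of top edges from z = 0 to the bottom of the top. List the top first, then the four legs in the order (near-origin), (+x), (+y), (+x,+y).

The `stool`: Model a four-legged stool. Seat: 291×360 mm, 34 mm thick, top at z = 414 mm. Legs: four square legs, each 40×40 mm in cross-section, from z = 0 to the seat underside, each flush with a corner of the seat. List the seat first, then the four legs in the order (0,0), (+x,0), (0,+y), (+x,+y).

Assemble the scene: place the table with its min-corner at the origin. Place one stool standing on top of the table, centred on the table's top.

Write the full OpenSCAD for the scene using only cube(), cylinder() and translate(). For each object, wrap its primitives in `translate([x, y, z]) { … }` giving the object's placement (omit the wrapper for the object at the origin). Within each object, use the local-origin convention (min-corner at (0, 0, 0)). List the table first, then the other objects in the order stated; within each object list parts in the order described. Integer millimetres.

translate([0, 0, 674]) cube([1607, 746, 42]);
translate([52, 52, 0]) cylinder(h = 674, r = 23);
translate([1555, 52, 0]) cylinder(h = 674, r = 23);
translate([52, 694, 0]) cylinder(h = 674, r = 23);
translate([1555, 694, 0]) cylinder(h = 674, r = 23);
translate([658, 193, 716]) {
  translate([0, 0, 380]) cube([291, 360, 34]);
  cube([40, 40, 380]);
  translate([251, 0, 0]) cube([40, 40, 380]);
  translate([0, 320, 0]) cube([40, 40, 380]);
  translate([251, 320, 0]) cube([40, 40, 380]);
}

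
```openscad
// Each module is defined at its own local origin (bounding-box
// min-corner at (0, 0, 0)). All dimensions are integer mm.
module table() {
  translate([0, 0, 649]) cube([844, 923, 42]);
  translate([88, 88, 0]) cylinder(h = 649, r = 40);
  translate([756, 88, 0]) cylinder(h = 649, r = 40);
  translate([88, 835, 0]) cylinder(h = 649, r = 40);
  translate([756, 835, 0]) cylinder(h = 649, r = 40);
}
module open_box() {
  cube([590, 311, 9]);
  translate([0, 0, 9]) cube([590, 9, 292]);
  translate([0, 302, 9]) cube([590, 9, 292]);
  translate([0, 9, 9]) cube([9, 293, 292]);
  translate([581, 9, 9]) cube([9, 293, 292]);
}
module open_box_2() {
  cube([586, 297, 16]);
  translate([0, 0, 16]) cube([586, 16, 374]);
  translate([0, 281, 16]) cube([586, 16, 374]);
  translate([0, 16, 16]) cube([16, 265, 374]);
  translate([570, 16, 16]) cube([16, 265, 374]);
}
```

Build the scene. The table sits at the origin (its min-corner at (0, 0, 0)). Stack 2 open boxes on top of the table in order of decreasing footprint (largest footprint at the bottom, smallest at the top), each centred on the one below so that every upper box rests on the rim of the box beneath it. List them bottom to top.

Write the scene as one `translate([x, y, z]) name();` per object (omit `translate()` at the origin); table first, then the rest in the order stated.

table();
translate([127, 306, 691]) open_box();
translate([129, 313, 992]) open_box_2();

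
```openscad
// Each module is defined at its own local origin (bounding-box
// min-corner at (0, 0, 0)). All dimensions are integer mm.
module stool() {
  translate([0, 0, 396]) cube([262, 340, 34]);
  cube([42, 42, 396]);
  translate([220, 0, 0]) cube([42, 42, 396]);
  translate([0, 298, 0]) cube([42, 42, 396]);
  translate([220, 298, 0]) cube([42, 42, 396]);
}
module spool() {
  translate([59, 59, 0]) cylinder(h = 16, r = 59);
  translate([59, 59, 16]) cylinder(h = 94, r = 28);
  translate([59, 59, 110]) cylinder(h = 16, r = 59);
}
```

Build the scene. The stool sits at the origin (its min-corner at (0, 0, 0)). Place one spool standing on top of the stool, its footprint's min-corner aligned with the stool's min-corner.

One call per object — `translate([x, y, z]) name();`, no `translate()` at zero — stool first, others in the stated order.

stool();
translate([0, 0, 430]) spool();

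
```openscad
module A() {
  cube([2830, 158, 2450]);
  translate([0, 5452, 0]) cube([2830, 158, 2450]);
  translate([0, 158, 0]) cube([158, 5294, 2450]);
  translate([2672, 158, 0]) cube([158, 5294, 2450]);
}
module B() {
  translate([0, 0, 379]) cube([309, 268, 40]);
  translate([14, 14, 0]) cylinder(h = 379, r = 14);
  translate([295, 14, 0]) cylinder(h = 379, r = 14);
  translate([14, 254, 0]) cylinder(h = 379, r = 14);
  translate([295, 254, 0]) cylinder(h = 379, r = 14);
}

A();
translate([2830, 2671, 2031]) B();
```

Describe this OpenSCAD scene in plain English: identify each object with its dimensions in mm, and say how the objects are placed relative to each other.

A is a box-shaped house frame (walls only): outside footprint 2830×5610 mm, wall height 2450 mm, wall thickness 158 mm. The two y-facing walls run the full x-width; the two x-facing walls fit between the inner faces of the y-facing walls.

B is a four-legged stool. The seat is a 309×268×40 mm slab whose top surface is at z = 419 mm; four round legs, each 28 mm in diameter, run from the floor (z = 0) to the underside of the seat, each leg's axis is inset half a diameter from the nearest pair of seat edges (so the leg's bounding box is flush with the corner).

The stool is beside the house frame with their tops flush at z = 2450.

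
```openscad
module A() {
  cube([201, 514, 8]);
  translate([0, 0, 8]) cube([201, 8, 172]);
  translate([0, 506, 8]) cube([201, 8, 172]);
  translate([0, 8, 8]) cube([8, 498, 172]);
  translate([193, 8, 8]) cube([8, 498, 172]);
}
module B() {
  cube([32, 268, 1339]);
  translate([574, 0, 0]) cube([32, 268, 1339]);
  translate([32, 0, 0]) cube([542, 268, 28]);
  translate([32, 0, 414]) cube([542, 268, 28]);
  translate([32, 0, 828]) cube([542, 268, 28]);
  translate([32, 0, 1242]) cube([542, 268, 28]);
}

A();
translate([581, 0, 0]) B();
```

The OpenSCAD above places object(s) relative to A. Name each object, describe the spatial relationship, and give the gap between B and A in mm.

The bookshelf's nearest face is 380 mm from the open box's +x face.

A is an open box. B is a bookshelf. The bookshelf is on the floor beside the open box on its +x side. The gap between the bookshelf and the open box is 380 mm.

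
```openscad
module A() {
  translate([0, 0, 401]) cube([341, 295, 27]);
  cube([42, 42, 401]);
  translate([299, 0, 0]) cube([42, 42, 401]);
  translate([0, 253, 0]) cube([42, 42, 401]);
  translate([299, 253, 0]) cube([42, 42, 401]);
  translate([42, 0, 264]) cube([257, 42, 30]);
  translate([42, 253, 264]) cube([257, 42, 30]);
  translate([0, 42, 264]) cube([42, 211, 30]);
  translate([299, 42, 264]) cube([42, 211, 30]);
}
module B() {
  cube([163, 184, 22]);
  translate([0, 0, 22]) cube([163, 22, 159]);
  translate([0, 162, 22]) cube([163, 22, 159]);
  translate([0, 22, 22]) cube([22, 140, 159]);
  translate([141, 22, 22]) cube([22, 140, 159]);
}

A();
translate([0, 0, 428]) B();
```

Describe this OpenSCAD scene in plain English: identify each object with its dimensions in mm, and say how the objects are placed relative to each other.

A is a four-legged stool. The seat is 341×295 mm, 27 mm thick, top at z = 428 mm. It stands on four square legs, each 42×42 mm in cross-section, from z = 0 to the seat underside, each flush with a corner of the seat. Four stretchers, 42 mm wide and 30 mm tall, connect adjacent legs with their undersides at z = 264 mm, each running between the inner faces of the legs it joins and aligned with the legs' outer faces on the other axis.

B is an open-topped rectangular box: outside dimensions 163×184×181 mm, with a uniform wall and base thickness of 22 mm. The base is a full 163×184 slab on the floor; four walls sit on top of the base. The front and back walls (the −y and +y sides) span the full width; the two side walls fit between them.

The open box is on top of the stool.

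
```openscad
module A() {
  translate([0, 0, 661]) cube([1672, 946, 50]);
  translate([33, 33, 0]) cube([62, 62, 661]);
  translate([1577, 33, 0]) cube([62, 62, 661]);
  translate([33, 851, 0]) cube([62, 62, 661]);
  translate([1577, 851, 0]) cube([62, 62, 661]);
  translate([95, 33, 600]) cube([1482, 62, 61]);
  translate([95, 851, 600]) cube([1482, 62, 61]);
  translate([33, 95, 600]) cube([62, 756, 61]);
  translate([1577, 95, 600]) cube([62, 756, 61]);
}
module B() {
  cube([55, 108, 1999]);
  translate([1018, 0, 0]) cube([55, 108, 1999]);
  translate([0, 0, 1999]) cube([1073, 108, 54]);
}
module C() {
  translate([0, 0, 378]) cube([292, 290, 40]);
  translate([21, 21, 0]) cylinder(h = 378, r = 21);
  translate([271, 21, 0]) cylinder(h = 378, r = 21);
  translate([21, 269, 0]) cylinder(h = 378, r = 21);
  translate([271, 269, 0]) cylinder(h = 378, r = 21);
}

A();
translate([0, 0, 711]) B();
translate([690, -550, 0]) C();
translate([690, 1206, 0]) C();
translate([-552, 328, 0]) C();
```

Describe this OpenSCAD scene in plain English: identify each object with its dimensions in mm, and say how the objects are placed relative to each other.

A is a table with a 1672×946 mm rectangular top, 50 mm thick, top surface at z = 711 mm, supported by four 62×62 mm square legs, each inset 33 mm from the nearest pair of top edges, running from the floor. Four apron rails, 62 mm thick and 61 mm tall, run between adjacent legs with their top edges flush with the underside of the top and their outer faces flush with the legs' outer faces.

B is a door frame. The clear opening is 963 mm wide and 1999 mm high. Two 55 mm wide jambs, 108 mm deep, stand either side of the opening from the floor to the top of the opening. A 54 mm thick head sits across the top of both jambs, spanning the full outside width of the frame.

C is a four-legged stool. The seat is 292×290 mm, 40 mm thick, top at z = 418 mm. It stands on four round legs, each 42 mm in diameter, from z = 0 to the seat underside, each leg's axis is inset half a diameter from the nearest pair of seat edges (so the leg's bounding box is flush with the corner).

The door frame is on top of the table. Three stools sit around the table at the −y, +y, −x sides.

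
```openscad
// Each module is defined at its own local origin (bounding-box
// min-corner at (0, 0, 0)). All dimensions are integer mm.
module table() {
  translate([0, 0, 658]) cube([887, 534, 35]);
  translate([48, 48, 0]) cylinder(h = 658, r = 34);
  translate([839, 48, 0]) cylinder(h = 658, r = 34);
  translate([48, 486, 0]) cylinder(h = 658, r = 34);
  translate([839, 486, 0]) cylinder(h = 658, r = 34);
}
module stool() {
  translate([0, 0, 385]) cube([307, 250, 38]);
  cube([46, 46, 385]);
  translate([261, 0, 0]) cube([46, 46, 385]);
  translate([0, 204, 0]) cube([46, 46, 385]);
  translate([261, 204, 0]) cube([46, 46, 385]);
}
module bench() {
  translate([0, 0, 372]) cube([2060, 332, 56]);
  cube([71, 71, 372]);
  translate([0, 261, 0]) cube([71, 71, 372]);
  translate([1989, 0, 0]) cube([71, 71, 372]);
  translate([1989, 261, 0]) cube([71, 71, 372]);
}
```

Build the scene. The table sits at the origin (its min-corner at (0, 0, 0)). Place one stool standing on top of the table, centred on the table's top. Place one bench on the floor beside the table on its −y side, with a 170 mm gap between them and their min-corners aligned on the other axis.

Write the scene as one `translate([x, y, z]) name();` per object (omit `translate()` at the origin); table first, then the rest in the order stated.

table();
translate([290, 142, 693]) stool();
translate([0, -502, 0]) bench();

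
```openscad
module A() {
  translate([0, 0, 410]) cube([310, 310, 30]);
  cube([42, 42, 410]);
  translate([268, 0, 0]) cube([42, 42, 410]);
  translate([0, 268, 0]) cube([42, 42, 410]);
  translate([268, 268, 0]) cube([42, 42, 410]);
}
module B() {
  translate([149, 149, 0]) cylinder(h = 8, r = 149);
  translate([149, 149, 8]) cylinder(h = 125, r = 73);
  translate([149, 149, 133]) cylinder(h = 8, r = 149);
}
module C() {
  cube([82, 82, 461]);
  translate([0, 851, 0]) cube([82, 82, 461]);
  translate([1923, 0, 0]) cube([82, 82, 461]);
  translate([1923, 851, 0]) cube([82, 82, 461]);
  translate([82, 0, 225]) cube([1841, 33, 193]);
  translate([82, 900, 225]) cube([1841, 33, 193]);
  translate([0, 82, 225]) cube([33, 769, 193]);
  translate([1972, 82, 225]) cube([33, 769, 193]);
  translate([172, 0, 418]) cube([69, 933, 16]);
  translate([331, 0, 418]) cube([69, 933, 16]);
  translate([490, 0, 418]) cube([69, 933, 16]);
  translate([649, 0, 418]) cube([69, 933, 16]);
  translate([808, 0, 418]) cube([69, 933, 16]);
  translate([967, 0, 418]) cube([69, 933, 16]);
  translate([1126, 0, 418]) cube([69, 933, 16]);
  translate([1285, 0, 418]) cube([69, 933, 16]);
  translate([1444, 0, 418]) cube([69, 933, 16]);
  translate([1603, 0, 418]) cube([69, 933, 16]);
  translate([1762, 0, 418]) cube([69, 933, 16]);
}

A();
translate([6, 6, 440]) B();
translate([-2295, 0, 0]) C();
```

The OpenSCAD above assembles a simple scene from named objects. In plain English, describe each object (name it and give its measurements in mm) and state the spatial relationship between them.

A is a four-legged stool. The seat is a 310×310×30 mm slab whose top surface is at z = 440 mm; four square legs, each 42×42 mm in cross-section, run from the floor (z = 0) to the underside of the seat, each flush with a corner of the seat.

B is a spool: two coaxial disc flanges of radius 149 mm and thickness 8 mm, joined by a core cylinder of radius 73 mm and height 125 mm. The lower flange rests on z = 0 and the three cylinders share a vertical axis.

C is a bed frame 2005 mm long (x) by 933 mm wide (y). Four 82×82 mm corner posts, 461 mm tall, at the corners of the footprint. Four rails of 33 mm thickness and 193 mm height run between adjacent posts with their undersides at z = 225 mm, their outer faces flush with the outside of the frame (the two x-running rails run between the posts' inner faces; the two y-running rails run between the posts' inner faces). 11 slats, each 69 mm wide (x) and 16 mm thick, lie across the top of the two x-running rails, running the full 933 mm width of the frame in y; the slats are evenly spaced along x between the inner faces of the end posts with equal gaps (rounded down to the nearest mm) at the −x end and between each pair — any rounding remainder accumulates at the +x end.

The spool is on top of the stool, centred. The bed frame is on the floor beside the stool on its −x side.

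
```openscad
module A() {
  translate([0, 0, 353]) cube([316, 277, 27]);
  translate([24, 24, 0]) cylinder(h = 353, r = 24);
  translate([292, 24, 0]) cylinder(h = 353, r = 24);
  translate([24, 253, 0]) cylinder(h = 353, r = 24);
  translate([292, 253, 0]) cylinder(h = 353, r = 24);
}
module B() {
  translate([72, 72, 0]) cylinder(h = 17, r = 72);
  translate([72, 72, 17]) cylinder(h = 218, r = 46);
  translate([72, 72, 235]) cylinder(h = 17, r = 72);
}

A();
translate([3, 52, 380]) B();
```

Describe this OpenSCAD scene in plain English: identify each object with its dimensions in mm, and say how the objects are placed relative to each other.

A is a four-legged stool. The seat is 316×277 mm, 27 mm thick, top at z = 380 mm. It stands on four round legs, each 48 mm in diameter, from z = 0 to the seat underside, each leg's axis is inset half a diameter from the nearest pair of seat edges (so the leg's bounding box is flush with the corner).

B is a spool: two coaxial disc flanges of radius 72 mm and thickness 17 mm, joined by a core cylinder of radius 46 mm and height 218 mm. The lower flange rests on z = 0 and the three cylinders share a vertical axis.

The spool is on top of the stool.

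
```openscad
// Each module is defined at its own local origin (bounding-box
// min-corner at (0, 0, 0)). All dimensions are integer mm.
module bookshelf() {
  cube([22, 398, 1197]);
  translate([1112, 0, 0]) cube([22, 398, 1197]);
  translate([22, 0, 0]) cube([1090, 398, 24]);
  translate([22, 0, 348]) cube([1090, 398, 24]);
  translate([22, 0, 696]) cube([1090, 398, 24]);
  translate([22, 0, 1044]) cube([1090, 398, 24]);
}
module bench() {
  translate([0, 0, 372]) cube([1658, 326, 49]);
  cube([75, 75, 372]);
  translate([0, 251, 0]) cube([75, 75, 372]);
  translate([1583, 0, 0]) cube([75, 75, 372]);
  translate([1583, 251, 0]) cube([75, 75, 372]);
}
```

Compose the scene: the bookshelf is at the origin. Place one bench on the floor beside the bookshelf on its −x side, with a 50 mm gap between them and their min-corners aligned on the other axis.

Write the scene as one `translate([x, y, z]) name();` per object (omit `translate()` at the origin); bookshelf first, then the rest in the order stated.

bookshelf();
translate([-1708, 0, 0]) bench();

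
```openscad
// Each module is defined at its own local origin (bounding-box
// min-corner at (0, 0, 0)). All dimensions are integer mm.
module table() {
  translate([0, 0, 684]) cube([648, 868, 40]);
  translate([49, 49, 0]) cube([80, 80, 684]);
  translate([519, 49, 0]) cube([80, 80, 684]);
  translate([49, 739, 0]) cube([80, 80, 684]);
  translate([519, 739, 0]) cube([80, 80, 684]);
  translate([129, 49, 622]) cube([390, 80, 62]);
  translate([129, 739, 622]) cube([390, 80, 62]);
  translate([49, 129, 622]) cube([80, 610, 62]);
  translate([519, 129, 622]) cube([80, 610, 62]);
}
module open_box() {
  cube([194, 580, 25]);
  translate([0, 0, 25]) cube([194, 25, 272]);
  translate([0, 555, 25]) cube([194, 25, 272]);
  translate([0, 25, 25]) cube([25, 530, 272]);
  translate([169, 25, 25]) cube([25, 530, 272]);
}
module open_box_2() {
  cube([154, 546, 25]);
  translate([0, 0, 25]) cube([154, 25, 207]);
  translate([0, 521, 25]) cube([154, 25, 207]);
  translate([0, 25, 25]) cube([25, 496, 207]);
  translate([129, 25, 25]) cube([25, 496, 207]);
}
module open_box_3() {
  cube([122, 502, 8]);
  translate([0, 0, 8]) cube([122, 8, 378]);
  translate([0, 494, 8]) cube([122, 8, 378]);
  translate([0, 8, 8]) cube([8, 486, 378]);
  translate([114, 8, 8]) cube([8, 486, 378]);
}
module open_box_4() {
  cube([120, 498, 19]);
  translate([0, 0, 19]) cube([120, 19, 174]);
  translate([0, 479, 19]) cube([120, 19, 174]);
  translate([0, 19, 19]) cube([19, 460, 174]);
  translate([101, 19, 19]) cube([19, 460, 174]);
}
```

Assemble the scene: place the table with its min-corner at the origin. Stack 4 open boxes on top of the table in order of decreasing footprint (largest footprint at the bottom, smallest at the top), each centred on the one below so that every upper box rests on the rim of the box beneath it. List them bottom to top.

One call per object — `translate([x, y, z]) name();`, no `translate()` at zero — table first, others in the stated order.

table();
translate([227, 144, 724]) open_box();
translate([247, 161, 1021]) open_box_2();
translate([263, 183, 1253]) open_box_3();
translate([264, 185, 1639]) open_box_4();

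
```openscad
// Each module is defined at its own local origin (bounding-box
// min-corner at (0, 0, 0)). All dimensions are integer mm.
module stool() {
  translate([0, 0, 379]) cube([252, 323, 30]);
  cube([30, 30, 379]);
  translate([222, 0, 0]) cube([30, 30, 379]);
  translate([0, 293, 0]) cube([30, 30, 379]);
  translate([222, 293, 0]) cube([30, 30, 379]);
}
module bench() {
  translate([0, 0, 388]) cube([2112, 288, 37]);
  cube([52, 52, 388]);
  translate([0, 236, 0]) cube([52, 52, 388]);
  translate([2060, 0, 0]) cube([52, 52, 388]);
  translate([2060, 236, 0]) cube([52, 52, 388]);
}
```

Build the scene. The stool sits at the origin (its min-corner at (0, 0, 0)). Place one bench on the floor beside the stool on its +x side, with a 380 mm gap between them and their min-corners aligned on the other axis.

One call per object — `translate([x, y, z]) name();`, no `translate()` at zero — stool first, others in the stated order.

stool();
translate([632, 0, 0]) bench();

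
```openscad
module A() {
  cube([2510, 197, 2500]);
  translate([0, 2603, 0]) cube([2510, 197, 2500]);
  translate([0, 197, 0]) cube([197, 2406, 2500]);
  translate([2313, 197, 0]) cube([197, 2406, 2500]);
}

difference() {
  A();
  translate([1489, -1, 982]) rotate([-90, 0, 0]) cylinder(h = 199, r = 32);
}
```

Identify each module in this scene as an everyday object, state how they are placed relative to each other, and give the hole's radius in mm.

A is a house frame. The house frame has a circular hole through its front wall. The hole's radius is 32 mm.

The subtracted cylinder has r = 32 mm.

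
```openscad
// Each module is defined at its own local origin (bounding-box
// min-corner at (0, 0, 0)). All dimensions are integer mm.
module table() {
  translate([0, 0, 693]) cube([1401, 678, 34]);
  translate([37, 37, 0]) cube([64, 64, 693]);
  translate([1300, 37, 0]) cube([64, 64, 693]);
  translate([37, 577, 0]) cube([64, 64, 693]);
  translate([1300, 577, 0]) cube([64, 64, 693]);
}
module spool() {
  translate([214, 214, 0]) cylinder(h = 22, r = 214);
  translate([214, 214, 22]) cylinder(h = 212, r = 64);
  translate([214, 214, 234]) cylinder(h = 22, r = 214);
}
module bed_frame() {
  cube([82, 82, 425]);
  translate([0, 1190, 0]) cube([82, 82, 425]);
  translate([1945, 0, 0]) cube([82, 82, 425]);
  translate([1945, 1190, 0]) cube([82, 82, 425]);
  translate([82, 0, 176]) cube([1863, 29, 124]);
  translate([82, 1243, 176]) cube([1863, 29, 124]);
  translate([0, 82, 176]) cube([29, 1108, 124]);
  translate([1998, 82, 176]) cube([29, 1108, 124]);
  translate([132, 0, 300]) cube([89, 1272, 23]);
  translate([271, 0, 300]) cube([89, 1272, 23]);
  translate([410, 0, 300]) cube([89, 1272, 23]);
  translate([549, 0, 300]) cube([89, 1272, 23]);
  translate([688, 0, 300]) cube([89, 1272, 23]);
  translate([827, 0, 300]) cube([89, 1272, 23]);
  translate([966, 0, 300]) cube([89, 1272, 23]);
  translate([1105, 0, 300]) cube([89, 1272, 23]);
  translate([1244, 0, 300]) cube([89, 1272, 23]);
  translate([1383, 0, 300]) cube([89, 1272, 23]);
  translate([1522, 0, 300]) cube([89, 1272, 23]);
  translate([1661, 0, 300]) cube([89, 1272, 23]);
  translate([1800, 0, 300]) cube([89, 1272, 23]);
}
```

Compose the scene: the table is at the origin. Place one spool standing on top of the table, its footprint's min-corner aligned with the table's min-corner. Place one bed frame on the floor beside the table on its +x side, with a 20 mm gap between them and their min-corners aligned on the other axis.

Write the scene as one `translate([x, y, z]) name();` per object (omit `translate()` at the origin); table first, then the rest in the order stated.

table();
translate([0, 0, 727]) spool();
translate([1421, 0, 0]) bed_frame();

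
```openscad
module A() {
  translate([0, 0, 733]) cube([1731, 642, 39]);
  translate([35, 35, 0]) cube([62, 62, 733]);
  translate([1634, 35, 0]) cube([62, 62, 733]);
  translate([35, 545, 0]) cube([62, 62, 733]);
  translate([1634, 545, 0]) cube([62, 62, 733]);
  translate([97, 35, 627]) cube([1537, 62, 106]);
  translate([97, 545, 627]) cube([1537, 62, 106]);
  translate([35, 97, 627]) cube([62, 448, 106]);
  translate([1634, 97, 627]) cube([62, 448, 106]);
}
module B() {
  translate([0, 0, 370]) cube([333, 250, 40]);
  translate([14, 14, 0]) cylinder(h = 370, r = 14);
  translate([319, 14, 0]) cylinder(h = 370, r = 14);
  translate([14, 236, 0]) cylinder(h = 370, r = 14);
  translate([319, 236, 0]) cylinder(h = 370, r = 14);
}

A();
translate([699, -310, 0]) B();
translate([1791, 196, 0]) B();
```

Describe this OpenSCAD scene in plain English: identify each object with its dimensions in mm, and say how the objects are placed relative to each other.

A is a table with a 1731×642 mm rectangular top, 39 mm thick, top surface at z = 772 mm, supported by four 62×62 mm square legs, each inset 35 mm from the nearest pair of top edges, running from the floor. Four apron rails, 62 mm thick and 106 mm tall, run between adjacent legs with their top edges flush with the underside of the top and their outer faces flush with the legs' outer faces.

B is a four-legged stool. The seat is a 333×250×40 mm slab whose top surface is at z = 410 mm; four round legs, each 28 mm in diameter, run from the floor (z = 0) to the underside of the seat, each leg's axis is inset half a diameter from the nearest pair of seat edges (so the leg's bounding box is flush with the corner).

Two stools sit around the table at the −y, +x sides.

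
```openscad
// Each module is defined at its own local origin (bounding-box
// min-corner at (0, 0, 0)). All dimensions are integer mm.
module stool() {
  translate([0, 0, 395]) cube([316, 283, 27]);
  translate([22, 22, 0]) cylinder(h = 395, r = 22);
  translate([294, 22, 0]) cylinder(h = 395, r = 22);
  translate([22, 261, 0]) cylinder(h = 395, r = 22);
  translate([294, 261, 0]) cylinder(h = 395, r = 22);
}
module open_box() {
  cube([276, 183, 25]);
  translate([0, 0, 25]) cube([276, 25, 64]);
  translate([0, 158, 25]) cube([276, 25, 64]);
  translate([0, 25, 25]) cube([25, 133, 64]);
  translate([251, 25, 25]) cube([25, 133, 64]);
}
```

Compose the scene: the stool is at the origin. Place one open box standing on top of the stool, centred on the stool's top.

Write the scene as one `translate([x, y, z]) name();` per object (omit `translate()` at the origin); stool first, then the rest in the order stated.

stool();
translate([20, 50, 422]) open_box();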